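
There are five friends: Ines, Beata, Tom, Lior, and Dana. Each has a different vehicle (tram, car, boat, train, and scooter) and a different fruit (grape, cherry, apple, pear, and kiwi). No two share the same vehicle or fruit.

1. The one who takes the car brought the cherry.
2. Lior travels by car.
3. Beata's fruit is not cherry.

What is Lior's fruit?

With clues 1–2, apple, grape, kiwi, and pear are impossible for Lior's fruit.
That leaves cherry.

cherry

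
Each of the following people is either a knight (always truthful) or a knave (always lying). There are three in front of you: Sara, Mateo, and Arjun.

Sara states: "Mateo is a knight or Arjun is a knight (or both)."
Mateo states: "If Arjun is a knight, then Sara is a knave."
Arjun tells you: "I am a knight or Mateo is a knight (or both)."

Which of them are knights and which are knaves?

Sara: knight, Mateo: knave, Arjun: knight

Consider Sara. Suppose Sara is a knave.
Then no assignment of the remaining roles makes every statement match its speaker's type — contradiction.
So Sara is a knight.
Consider Mateo. Suppose Mateo is a knight.
Then no assignment of the remaining roles makes every statement match its speaker's type — contradiction.
So Mateo is a knave.
Consider Arjun. Suppose Arjun is a knave.
Then Sara's statement comes out false, contradicting Sara being a knight.
So Arjun is a knight.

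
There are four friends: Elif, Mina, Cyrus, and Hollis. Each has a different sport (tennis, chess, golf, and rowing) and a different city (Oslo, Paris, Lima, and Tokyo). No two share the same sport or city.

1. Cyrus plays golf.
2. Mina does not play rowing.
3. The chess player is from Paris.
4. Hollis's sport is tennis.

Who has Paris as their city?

With clues 1–3, Cyrus is impossible for the one with city Paris.
With clues 1–4, Elif and Hollis are impossible for the one with city Paris.
That leaves Mina.

Mina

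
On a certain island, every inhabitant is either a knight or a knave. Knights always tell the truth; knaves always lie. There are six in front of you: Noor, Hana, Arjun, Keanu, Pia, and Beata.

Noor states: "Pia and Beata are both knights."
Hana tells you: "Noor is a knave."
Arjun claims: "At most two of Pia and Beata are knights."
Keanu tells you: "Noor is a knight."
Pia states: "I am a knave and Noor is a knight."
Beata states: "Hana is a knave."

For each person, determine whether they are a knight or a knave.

Regardless of anyone's role, Arjun's statement is true, so Arjun is a knight.
Consider Noor. Suppose Noor is a knight.
Then whichever role Pia has, Pia's statement has the wrong truth value — contradiction.
So Noor is a knave.
With that fixed, Hana's statement is true, so Hana is a knight.
With that fixed, Keanu's statement is false, so Keanu is a knave.
With that fixed, Pia's statement is false, so Pia is a knave.
With that fixed, Beata's statement is false, so Beata is a knave.

Noor: knave, Hana: knight, Arjun: knight, Keanu: knave, Pia: knave, Beata: knave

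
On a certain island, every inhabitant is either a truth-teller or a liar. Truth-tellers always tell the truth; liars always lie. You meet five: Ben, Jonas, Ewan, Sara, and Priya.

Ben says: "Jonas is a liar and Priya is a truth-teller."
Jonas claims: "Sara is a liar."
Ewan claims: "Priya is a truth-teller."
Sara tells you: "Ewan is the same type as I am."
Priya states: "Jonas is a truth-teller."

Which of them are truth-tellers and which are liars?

Consider Ben. Suppose Ben is a truth-teller.
Then no assignment of the remaining roles makes every statement match its speaker's type — contradiction.
So Ben is a liar.
Consider Jonas. Suppose Jonas is a liar.
Then no assignment of the remaining roles makes every statement match its speaker's type — contradiction.
So Jonas is a truth-teller.
With that fixed, Priya's statement is true, so Priya is a truth-teller.
With that fixed, Ewan's statement is true, so Ewan is a truth-teller.
Consider Sara. Suppose Sara is a truth-teller.
Then Jonas's statement comes out false, contradicting Jonas being a truth-teller.
So Sara is a liar.

Ben: liar, Jonas: truth-teller, Ewan: truth-teller, Sara: liar, Priya: truth-teller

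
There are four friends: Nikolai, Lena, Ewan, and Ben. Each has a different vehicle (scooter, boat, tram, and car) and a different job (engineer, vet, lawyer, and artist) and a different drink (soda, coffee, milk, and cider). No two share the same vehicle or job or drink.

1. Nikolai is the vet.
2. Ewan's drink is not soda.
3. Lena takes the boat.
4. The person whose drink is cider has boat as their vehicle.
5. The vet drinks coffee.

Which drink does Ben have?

soda

With clues 1–4, cider is impossible for Ben's drink.
With clues 1–5, coffee and milk are impossible for Ben's drink.
That leaves soda.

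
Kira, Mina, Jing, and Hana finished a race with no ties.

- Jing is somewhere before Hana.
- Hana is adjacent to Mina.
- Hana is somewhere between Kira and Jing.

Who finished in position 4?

Kira

With clue 1, Jing is ruled out for place 4.
With clues 1–3, Hana and Mina are ruled out for place 4.
So place 4 is Kira.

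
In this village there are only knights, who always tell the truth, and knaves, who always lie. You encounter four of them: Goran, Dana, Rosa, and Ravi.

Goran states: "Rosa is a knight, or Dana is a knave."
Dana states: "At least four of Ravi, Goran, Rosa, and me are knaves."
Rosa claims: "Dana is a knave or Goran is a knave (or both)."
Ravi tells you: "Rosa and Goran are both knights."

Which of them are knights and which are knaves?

Goran: knight, Dana: knave, Rosa: knight, Ravi: knight

Consider Goran. Suppose Goran is a knave.
Then no assignment of the remaining roles makes every statement match its speaker's type — contradiction.
So Goran is a knight.
With that fixed, Dana's statement is false, so Dana is a knave.
With that fixed, Rosa's statement is true, so Rosa is a knight.
With that fixed, Ravi's statement is true, so Ravi is a knight.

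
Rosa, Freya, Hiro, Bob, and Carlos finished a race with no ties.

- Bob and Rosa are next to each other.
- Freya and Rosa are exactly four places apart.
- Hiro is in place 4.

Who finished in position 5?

Freya

With clues 1–2, Bob, Carlos, and Hiro are ruled out for place 5.
With clues 1–3, Rosa is ruled out for place 5.
So place 5 is Freya.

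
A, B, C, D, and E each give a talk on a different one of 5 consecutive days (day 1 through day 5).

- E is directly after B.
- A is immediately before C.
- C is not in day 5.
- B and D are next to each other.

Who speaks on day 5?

With clue 1, B is ruled out for day 5.
With clues 1–2, A is ruled out for day 5.
With clues 1–3, C is ruled out for day 5.
With clues 1–4, D is ruled out for day 5.
So day 5 is E.

E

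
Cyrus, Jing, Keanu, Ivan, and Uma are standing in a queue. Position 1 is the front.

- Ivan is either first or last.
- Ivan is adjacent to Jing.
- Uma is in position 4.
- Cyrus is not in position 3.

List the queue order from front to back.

Ivan, Jing, Keanu, Uma, Cyrus

From clue 1: Ivan is in {1,5}.
From clues 1–2: Jing is in {2,4}.
From clues 1–3: Ivan → position 1, Jing → position 2, Uma → position 4.
From clues 1–4: Keanu → position 3, Cyrus → position 5.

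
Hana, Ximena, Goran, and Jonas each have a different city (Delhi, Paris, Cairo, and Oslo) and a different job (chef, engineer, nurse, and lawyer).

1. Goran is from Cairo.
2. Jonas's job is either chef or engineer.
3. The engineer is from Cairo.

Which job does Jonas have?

With clues 1–2, lawyer and nurse are impossible for Jonas's job.
With clues 1–3, engineer is impossible for Jonas's job.
That leaves chef.

chef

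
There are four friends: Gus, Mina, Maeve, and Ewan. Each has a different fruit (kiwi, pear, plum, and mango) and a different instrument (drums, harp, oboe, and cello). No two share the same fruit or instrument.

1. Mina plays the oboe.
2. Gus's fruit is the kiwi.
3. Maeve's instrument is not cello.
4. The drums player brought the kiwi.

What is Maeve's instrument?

Clue 1 rules out oboe for Maeve's instrument.
With clues 1–3, cello is impossible for Maeve's instrument.
With clues 1–4, drums is impossible for Maeve's instrument.
That leaves harp.

harp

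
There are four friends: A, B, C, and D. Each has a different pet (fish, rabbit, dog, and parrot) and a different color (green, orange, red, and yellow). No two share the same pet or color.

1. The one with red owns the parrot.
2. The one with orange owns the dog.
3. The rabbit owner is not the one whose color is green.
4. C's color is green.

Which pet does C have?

With clues 1–4, dog, parrot, and rabbit are impossible for C's pet.
That leaves fish.

fish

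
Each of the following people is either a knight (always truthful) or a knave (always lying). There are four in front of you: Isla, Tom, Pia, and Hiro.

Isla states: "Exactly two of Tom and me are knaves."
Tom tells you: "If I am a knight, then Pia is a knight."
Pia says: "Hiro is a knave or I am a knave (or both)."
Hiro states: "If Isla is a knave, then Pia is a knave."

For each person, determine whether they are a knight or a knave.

Isla: knave, Tom: knight, Pia: knight, Hiro: knave

Consider Isla. Suppose Isla is a knight.
Then Isla's own statement would have to be true, but it can't be — contradiction.
So Isla is a knave.
Consider Tom. Suppose Tom is a knave.
Then Isla's statement comes out true, contradicting Isla being a knave.
So Tom is a knight.
Consider Pia. Suppose Pia is a knave.
Then Tom's statement comes out false, contradicting Tom being a knight.
So Pia is a knight.
With that fixed, Hiro's statement is false, so Hiro is a knave.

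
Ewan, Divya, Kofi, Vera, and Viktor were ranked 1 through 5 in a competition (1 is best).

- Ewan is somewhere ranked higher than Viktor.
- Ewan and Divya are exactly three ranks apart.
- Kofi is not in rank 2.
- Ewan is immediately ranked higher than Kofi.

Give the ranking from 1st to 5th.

Vera, Ewan, Kofi, Viktor, Divya

From clue 1: Ewan is in {1,2,3,4}.
From clues 1–2: Ewan is in {1,2,4}.
From clues 1–4: Vera → rank 1, Ewan → rank 2, Kofi → rank 3, Viktor → rank 4, Divya → rank 5.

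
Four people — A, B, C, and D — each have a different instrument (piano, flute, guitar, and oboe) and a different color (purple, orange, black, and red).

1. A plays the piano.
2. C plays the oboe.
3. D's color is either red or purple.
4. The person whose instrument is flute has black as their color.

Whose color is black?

B

With clues 1–3, D is impossible for the one with color black.
With clues 1–4, A and C are impossible for the one with color black.
That leaves B.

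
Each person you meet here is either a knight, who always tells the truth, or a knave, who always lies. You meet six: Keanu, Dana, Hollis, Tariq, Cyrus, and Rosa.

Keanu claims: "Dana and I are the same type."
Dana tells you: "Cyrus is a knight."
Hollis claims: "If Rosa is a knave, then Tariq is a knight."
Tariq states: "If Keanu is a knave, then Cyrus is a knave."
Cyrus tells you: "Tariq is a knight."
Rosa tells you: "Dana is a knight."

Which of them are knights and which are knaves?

Keanu: knight, Dana: knight, Hollis: knight, Tariq: knight, Cyrus: knight, Rosa: knight

Consider Keanu. Suppose Keanu is a knave.
Then no assignment of the remaining roles makes every statement match its speaker's type — contradiction.
So Keanu is a knight.
With that fixed, Tariq's statement is true, so Tariq is a knight.
With that fixed, Cyrus's statement is true, so Cyrus is a knight.
With that fixed, Dana's statement is true, so Dana is a knight.
With that fixed, Hollis's statement is true, so Hollis is a knight.
With that fixed, Rosa's statement is true, so Rosa is a knight.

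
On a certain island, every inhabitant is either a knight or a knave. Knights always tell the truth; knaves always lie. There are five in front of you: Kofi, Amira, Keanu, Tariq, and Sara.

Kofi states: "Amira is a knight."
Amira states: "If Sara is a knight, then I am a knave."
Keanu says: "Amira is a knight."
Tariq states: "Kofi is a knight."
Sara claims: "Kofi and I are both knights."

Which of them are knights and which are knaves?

Consider Kofi. Suppose Kofi is a knave.
Then no assignment of the remaining roles makes every statement match its speaker's type — contradiction.
So Kofi is a knight.
With that fixed, Tariq's statement is true, so Tariq is a knight.
Consider Amira. Suppose Amira is a knave.
Then Kofi's statement comes out false, contradicting Kofi being a knight.
So Amira is a knight.
With that fixed, Keanu's statement is true, so Keanu is a knight.
Consider Sara. Suppose Sara is a knight.
Then Amira's statement comes out false, contradicting Amira being a knight.
So Sara is a knave.

Kofi: knight, Amira: knight, Keanu: knight, Tariq: knight, Sara: knave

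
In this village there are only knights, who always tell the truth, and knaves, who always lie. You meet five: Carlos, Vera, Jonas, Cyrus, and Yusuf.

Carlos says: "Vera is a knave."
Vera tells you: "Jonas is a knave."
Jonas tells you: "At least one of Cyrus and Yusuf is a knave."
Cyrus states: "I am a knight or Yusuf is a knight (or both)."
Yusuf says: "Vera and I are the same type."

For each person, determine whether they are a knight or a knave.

Carlos: knave, Vera: knight, Jonas: knave, Cyrus: knight, Yusuf: knight

Consider Carlos. Suppose Carlos is a knight.
Then no assignment of the remaining roles makes every statement match its speaker's type — contradiction.
So Carlos is a knave.
Consider Vera. Suppose Vera is a knave.
Then Carlos's statement comes out true, contradicting Carlos being a knave.
So Vera is a knight.
Consider Jonas. Suppose Jonas is a knight.
Then Vera's statement comes out false, contradicting Vera being a knight.
So Jonas is a knave.
Consider Cyrus. Suppose Cyrus is a knave.
Then Jonas's statement comes out true, contradicting Jonas being a knave.
So Cyrus is a knight.
Consider Yusuf. Suppose Yusuf is a knave.
Then Jonas's statement comes out true, contradicting Jonas being a knave.
So Yusuf is a knight.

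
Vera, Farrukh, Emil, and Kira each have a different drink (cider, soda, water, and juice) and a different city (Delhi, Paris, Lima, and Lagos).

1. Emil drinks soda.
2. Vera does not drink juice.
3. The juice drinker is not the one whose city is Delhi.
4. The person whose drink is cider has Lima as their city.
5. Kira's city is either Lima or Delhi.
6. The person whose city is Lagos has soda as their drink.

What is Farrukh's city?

Paris

With clues 1–5, Delhi and Lima are impossible for Farrukh's city.
With clues 1–6, Lagos is impossible for Farrukh's city.
That leaves Paris.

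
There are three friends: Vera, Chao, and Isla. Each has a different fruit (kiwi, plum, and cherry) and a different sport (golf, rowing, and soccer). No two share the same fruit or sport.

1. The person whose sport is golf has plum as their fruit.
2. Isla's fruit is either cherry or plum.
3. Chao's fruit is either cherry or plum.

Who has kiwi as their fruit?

With clues 1–2, Isla is impossible for the one with fruit kiwi.
With clues 1–3, Chao is impossible for the one with fruit kiwi.
That leaves Vera.

Vera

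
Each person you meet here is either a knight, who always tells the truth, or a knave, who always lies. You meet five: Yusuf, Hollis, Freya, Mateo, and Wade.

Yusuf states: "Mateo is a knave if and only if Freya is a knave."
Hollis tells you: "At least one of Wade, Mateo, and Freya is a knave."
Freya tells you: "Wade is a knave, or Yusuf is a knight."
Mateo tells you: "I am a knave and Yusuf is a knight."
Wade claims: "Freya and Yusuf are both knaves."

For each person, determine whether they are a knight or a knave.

Yusuf: knave, Hollis: knight, Freya: knight, Mateo: knave, Wade: knave

Consider Yusuf. Suppose Yusuf is a knight.
Then whichever role Mateo has, Mateo's statement has the wrong truth value — contradiction.
So Yusuf is a knave.
With that fixed, Mateo's statement is false, so Mateo is a knave.
With that fixed, Hollis's statement is true, so Hollis is a knight.
Consider Freya. Suppose Freya is a knave.
Then Yusuf's statement comes out true, contradicting Yusuf being a knave.
So Freya is a knight.
With that fixed, Wade's statement is false, so Wade is a knave.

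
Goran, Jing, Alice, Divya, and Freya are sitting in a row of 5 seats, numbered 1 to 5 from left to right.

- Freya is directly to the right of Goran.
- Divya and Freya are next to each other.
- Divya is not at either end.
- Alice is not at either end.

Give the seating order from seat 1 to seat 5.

Goran, Freya, Divya, Alice, Jing

From clue 1: Goran is in {1,2,3,4}.
From clues 1–2: Goran is in {1,2,3}.
From clues 1–3: Goran is in {1,2}.
From clues 1–4: Goran → seat 1, Freya → seat 2, Divya → seat 3, Alice → seat 4, Jing → seat 5.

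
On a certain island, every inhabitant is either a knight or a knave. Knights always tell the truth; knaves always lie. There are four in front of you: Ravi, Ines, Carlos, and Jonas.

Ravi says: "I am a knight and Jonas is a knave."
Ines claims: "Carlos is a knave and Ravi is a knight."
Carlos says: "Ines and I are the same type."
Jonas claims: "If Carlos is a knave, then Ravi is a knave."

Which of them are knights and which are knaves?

Ravi: knight, Ines: knight, Carlos: knave, Jonas: knave

Consider Ravi. Suppose Ravi is a knave.
Then no assignment of the remaining roles makes every statement match its speaker's type — contradiction.
So Ravi is a knight.
Consider Ines. Suppose Ines is a knave.
Then whichever role Carlos has, Carlos's statement has the wrong truth value — contradiction.
So Ines is a knight.
Consider Carlos. Suppose Carlos is a knight.
Then Ines's statement comes out false, contradicting Ines being a knight.
So Carlos is a knave.
With that fixed, Jonas's statement is false, so Jonas is a knave.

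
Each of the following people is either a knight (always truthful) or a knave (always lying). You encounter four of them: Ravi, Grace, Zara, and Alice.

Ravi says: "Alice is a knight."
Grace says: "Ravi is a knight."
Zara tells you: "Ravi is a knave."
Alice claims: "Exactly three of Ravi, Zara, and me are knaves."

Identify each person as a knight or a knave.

Ravi: knave, Grace: knave, Zara: knight, Alice: knave

Consider Ravi. Suppose Ravi is a knight.
Then no assignment of the remaining roles makes every statement match its speaker's type — contradiction.
So Ravi is a knave.
With that fixed, Grace's statement is false, so Grace is a knave.
With that fixed, Zara's statement is true, so Zara is a knight.
With that fixed, Alice's statement is false, so Alice is a knave.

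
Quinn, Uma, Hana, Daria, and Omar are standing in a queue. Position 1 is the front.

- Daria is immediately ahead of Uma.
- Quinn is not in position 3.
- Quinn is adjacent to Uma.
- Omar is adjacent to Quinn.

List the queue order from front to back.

Hana, Daria, Uma, Quinn, Omar

From clue 1: Uma is in {2,3,4,5}.
From clues 1–2: Quinn is in {1,2,4,5}.
From clues 1–3: Quinn is in {4,5}.
From clues 1–4: Hana → position 1, Daria → position 2, Uma → position 3, Quinn → position 4, Omar → position 5.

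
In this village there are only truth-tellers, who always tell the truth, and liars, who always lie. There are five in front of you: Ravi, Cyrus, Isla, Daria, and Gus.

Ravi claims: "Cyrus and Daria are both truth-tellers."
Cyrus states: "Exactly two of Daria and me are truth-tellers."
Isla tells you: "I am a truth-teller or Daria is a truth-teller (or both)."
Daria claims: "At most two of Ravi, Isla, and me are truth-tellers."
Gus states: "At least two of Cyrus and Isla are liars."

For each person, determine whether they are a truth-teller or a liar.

Ravi: liar, Cyrus: liar, Isla: truth-teller, Daria: truth-teller, Gus: liar

Consider Ravi. Suppose Ravi is a truth-teller.
Then no assignment of the remaining roles makes every statement match its speaker's type — contradiction.
So Ravi is a liar.
With that fixed, Daria's statement is true, so Daria is a truth-teller.
With that fixed, Isla's statement is true, so Isla is a truth-teller.
With that fixed, Gus's statement is false, so Gus is a liar.
Consider Cyrus. Suppose Cyrus is a truth-teller.
Then Ravi's statement comes out true, contradicting Ravi being a liar.
So Cyrus is a liar.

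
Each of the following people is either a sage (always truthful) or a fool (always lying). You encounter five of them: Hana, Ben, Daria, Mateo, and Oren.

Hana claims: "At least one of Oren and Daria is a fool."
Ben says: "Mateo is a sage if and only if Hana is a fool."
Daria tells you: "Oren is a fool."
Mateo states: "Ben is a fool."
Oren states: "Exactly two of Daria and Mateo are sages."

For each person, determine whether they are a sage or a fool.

Hana: sage, Ben: sage, Daria: sage, Mateo: fool, Oren: fool

Consider Hana. Suppose Hana is a fool.
Then no assignment of the remaining roles makes every statement match its speaker's type — contradiction.
So Hana is a sage.
Consider Ben. Suppose Ben is a fool.
Then no assignment of the remaining roles makes every statement match its speaker's type — contradiction.
So Ben is a sage.
With that fixed, Mateo's statement is false, so Mateo is a fool.
With that fixed, Oren's statement is false, so Oren is a fool.
With that fixed, Daria's statement is true, so Daria is a sage.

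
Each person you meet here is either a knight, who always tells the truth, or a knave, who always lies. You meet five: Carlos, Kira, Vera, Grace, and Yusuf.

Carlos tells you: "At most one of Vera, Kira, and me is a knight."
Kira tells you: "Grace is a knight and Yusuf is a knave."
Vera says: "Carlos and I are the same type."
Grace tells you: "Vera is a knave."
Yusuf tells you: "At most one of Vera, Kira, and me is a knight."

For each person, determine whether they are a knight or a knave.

Consider Carlos. Suppose Carlos is a knave.
Then whichever role Vera has, Vera's statement has the wrong truth value — contradiction.
So Carlos is a knight.
Consider Kira. Suppose Kira is a knight.
Then Carlos's statement comes out false, contradicting Carlos being a knight.
So Kira is a knave.
Consider Vera. Suppose Vera is a knight.
Then Carlos's statement comes out false, contradicting Carlos being a knight.
So Vera is a knave.
With that fixed, Grace's statement is true, so Grace is a knight.
With that fixed, Yusuf's statement is true, so Yusuf is a knight.

Carlos: knight, Kira: knave, Vera: knave, Grace: knight, Yusuf: knight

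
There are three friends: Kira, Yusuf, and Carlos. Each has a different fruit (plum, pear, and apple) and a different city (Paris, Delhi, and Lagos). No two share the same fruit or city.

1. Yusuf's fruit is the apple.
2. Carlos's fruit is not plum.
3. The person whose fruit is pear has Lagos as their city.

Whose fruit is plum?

Kira

Clue 1 rules out Yusuf for the one with fruit plum.
With clues 1–2, Carlos is impossible for the one with fruit plum.
That leaves Kira.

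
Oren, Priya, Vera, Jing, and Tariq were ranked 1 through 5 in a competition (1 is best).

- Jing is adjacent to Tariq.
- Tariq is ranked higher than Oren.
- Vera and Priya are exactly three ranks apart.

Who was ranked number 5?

With clues 1–2, Jing and Tariq are ruled out for rank 5.
With clues 1–3, Priya and Vera are ruled out for rank 5.
So rank 5 is Oren.

Oren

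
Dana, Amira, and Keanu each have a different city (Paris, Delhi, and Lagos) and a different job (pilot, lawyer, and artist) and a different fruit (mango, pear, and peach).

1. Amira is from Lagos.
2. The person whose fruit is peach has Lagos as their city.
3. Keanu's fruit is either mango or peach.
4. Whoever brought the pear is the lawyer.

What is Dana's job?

With clues 1–4, artist and pilot are impossible for Dana's job.
That leaves lawyer.

lawyer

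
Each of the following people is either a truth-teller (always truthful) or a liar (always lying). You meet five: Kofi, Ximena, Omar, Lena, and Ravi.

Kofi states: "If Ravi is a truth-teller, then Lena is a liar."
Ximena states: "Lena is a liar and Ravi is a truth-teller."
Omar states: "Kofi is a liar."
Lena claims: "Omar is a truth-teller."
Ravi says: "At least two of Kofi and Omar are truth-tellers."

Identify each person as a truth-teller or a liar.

Kofi: truth-teller, Ximena: liar, Omar: liar, Lena: liar, Ravi: liar

Consider Kofi. Suppose Kofi is a liar.
Then no assignment of the remaining roles makes every statement match its speaker's type — contradiction.
So Kofi is a truth-teller.
With that fixed, Omar's statement is false, so Omar is a liar.
With that fixed, Lena's statement is false, so Lena is a liar.
With that fixed, Ravi's statement is false, so Ravi is a liar.
With that fixed, Ximena's statement is false, so Ximena is a liar.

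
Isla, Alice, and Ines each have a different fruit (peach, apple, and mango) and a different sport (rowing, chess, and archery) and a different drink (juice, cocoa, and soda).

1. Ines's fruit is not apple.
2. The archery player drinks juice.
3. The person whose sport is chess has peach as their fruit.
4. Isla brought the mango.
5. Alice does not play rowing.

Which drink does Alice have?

juice

With clues 1–5, cocoa and soda are impossible for Alice's drink.
That leaves juice.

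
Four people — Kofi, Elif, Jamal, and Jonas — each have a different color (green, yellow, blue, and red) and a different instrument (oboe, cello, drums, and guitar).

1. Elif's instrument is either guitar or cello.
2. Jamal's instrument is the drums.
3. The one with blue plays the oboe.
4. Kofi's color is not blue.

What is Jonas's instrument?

With clues 1–2, drums is impossible for Jonas's instrument.
With clues 1–4, cello and guitar are impossible for Jonas's instrument.
That leaves oboe.

oboe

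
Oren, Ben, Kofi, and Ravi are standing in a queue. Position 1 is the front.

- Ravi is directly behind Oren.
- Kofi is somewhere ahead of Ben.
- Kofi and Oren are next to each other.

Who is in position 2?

Oren

With clues 1–2, Kofi is ruled out for position 2.
With clues 1–3, Ben and Ravi are ruled out for position 2.
So position 2 is Oren.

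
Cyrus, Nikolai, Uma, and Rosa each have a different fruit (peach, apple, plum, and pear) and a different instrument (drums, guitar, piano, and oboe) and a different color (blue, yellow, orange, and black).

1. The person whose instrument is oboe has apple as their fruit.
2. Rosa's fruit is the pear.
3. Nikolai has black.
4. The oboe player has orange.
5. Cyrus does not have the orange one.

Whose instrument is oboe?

With clues 1–2, Rosa is impossible for the one with instrument oboe.
With clues 1–4, Nikolai is impossible for the one with instrument oboe.
With clues 1–5, Cyrus is impossible for the one with instrument oboe.
That leaves Uma.

Uma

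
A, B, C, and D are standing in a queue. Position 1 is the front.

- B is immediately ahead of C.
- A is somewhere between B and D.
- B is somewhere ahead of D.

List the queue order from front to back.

From clue 1: B is in {1,2,3}.
From clues 1–2: A is in {2,3}.
From clues 1–3: B → position 1, C → position 2, A → position 3, D → position 4.

B, C, A, D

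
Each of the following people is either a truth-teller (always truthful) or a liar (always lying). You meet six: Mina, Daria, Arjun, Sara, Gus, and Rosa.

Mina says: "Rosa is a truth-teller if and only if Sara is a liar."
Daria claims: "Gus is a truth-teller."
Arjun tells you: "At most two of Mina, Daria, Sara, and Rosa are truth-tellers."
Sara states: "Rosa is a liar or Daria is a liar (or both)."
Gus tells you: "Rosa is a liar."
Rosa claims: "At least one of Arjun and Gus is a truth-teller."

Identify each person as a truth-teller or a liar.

Mina: liar, Daria: liar, Arjun: truth-teller, Sara: truth-teller, Gus: liar, Rosa: truth-teller

Consider Mina. Suppose Mina is a truth-teller.
Then no assignment of the remaining roles makes every statement match its speaker's type — contradiction.
So Mina is a liar.
Consider Daria. Suppose Daria is a truth-teller.
Then no assignment of the remaining roles makes every statement match its speaker's type — contradiction.
So Daria is a liar.
With that fixed, Arjun's statement is true, so Arjun is a truth-teller.
With that fixed, Sara's statement is true, so Sara is a truth-teller.
With that fixed, Rosa's statement is true, so Rosa is a truth-teller.
With that fixed, Gus's statement is false, so Gus is a liar.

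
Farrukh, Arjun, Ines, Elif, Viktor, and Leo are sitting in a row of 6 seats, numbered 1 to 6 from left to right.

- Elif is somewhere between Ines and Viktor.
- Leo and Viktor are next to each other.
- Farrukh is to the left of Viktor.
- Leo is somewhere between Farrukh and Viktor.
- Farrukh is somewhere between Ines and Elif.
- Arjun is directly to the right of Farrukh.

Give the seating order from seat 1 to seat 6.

From clue 1: Elif is in {2,3,4,5}.
From clues 1–3: Farrukh is in {1,2,3,4}.
From clues 1–5: Farrukh is in {2,3}.
From clues 1–6: Ines → seat 1, Farrukh → seat 2, Arjun → seat 3, Elif → seat 4, Leo → seat 5, Viktor → seat 6.

Ines, Farrukh, Arjun, Elif, Leo, Viktor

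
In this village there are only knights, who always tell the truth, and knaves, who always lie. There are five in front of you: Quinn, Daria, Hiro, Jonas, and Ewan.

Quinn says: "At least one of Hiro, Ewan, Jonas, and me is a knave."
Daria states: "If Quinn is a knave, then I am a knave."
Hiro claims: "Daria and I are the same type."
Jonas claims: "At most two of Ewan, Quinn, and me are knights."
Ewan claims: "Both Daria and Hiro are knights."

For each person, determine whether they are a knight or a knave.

Quinn: knight, Daria: knight, Hiro: knave, Jonas: knight, Ewan: knave

Consider Quinn. Suppose Quinn is a knave.
Then Quinn's own statement would have to be false, but it can't be — contradiction.
So Quinn is a knight.
With that fixed, Daria's statement is true, so Daria is a knight.
Consider Hiro. Suppose Hiro is a knight.
Then no assignment of the remaining roles makes every statement match its speaker's type — contradiction.
So Hiro is a knave.
With that fixed, Ewan's statement is false, so Ewan is a knave.
With that fixed, Jonas's statement is true, so Jonas is a knight.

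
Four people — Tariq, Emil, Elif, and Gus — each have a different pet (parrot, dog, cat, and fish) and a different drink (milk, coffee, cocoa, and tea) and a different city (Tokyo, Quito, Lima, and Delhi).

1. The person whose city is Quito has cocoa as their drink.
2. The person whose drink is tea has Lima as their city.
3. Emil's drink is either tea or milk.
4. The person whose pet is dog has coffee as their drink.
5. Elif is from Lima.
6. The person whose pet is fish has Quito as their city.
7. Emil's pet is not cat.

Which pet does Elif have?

cat

With clues 1–5, dog is impossible for Elif's pet.
With clues 1–6, fish is impossible for Elif's pet.
With clues 1–7, parrot is impossible for Elif's pet.
That leaves cat.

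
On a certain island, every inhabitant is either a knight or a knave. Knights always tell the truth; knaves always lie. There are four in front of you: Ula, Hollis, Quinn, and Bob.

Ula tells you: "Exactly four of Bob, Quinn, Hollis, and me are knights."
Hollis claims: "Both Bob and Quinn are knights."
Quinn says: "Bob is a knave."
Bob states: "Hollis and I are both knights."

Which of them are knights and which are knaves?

Ula: knave, Hollis: knave, Quinn: knight, Bob: knave

Consider Ula. Suppose Ula is a knight.
Then no assignment of the remaining roles makes every statement match its speaker's type — contradiction.
So Ula is a knave.
Consider Hollis. Suppose Hollis is a knight.
Then no assignment of the remaining roles makes every statement match its speaker's type — contradiction.
So Hollis is a knave.
With that fixed, Bob's statement is false, so Bob is a knave.
With that fixed, Quinn's statement is true, so Quinn is a knight.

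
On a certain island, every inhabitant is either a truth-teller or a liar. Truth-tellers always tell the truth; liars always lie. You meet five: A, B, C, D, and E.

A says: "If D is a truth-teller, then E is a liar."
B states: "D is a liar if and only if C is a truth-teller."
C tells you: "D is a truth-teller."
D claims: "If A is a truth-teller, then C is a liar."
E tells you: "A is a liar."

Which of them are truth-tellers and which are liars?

A: liar, B: liar, C: truth-teller, D: truth-teller, E: truth-teller

Consider A. Suppose A is a truth-teller.
Then no assignment of the remaining roles makes every statement match its speaker's type — contradiction.
So A is a liar.
With that fixed, D's statement is true, so D is a truth-teller.
With that fixed, E's statement is true, so E is a truth-teller.
With that fixed, C's statement is true, so C is a truth-teller.
With that fixed, B's statement is false, so B is a liar.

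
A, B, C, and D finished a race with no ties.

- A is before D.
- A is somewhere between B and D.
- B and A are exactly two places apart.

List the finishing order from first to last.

From clue 1: A is in {1,2,3}.
From clues 1–2: A is in {2,3}.
From clues 1–3: B → place 1, C → place 2, A → place 3, D → place 4.

B, C, A, D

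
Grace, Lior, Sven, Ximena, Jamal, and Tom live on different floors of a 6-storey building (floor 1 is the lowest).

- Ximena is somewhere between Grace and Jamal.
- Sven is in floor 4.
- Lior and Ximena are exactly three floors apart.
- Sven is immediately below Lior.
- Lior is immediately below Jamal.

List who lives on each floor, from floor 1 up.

From clue 1: Ximena is in {2,3,4,5}.
From clues 1–2: Sven → floor 4.
From clues 1–3: Lior is in {2,5,6}.
From clues 1–4: Ximena → floor 2, Lior → floor 5.
From clues 1–5: Grace → floor 1, Tom → floor 3, Jamal → floor 6.

Grace, Ximena, Tom, Sven, Lior, Jamal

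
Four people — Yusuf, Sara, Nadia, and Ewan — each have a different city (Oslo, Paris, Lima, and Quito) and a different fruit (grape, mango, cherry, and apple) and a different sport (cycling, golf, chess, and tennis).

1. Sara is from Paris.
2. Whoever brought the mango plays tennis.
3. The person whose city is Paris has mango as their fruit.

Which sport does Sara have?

With clues 1–3, chess, cycling, and golf are impossible for Sara's sport.
That leaves tennis.

tennis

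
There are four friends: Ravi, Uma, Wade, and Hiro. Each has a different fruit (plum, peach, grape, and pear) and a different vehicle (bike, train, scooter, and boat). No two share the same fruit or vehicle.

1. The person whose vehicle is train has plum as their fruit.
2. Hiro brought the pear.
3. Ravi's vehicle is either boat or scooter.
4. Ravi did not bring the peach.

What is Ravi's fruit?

With clues 1–2, pear is impossible for Ravi's fruit.
With clues 1–3, plum is impossible for Ravi's fruit.
With clues 1–4, peach is impossible for Ravi's fruit.
That leaves grape.

grape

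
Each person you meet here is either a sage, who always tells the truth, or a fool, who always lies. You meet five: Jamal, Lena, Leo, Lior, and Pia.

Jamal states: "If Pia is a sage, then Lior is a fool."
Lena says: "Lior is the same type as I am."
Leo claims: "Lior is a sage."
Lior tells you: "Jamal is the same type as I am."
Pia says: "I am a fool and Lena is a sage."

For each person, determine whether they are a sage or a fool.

Consider Jamal. Suppose Jamal is a fool.
Then whichever role Lior has, Lior's statement has the wrong truth value — contradiction.
So Jamal is a sage.
Consider Lena. Suppose Lena is a sage.
Then whichever role Pia has, Pia's statement has the wrong truth value — contradiction.
So Lena is a fool.
With that fixed, Pia's statement is false, so Pia is a fool.
Consider Leo. Suppose Leo is a fool.
Then no assignment of the remaining roles makes every statement match its speaker's type — contradiction.
So Leo is a sage.
Consider Lior. Suppose Lior is a fool.
Then Lena's statement comes out true, contradicting Lena being a fool.
So Lior is a sage.

Jamal: sage, Lena: fool, Leo: sage, Lior: sage, Pia: fool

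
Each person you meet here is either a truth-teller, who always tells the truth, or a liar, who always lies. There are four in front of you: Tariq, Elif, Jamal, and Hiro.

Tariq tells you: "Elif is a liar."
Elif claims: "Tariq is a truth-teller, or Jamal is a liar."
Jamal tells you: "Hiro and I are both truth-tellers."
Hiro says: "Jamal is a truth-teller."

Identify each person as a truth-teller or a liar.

Tariq: liar, Elif: truth-teller, Jamal: liar, Hiro: liar

Consider Tariq. Suppose Tariq is a truth-teller.
Then no assignment of the remaining roles makes every statement match its speaker's type — contradiction.
So Tariq is a liar.
Consider Elif. Suppose Elif is a liar.
Then Tariq's statement comes out true, contradicting Tariq being a liar.
So Elif is a truth-teller.
Consider Jamal. Suppose Jamal is a truth-teller.
Then Elif's statement comes out false, contradicting Elif being a truth-teller.
So Jamal is a liar.
With that fixed, Hiro's statement is false, so Hiro is a liar.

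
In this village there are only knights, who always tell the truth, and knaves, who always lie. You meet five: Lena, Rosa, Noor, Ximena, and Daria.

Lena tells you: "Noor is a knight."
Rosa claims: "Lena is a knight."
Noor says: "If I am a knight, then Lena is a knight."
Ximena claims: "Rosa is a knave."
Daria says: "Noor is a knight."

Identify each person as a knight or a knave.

Lena: knight, Rosa: knight, Noor: knight, Ximena: knave, Daria: knight

Consider Lena. Suppose Lena is a knave.
Then whichever role Noor has, Noor's statement has the wrong truth value — contradiction.
So Lena is a knight.
With that fixed, Rosa's statement is true, so Rosa is a knight.
With that fixed, Noor's statement is true, so Noor is a knight.
With that fixed, Ximena's statement is false, so Ximena is a knave.
With that fixed, Daria's statement is true, so Daria is a knight.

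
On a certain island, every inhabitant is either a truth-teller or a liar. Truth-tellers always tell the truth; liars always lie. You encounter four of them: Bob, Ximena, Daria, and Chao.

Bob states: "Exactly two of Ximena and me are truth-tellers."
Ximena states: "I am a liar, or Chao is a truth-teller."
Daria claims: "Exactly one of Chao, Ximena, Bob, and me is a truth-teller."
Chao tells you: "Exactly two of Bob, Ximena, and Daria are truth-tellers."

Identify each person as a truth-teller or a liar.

Bob: truth-teller, Ximena: truth-teller, Daria: liar, Chao: truth-teller

Consider Bob. Suppose Bob is a liar.
Then no assignment of the remaining roles makes every statement match its speaker's type — contradiction.
So Bob is a truth-teller.
Consider Ximena. Suppose Ximena is a liar.
Then Bob's statement comes out false, contradicting Bob being a truth-teller.
So Ximena is a truth-teller.
With that fixed, Daria's statement is false, so Daria is a liar.
With that fixed, Chao's statement is true, so Chao is a truth-teller.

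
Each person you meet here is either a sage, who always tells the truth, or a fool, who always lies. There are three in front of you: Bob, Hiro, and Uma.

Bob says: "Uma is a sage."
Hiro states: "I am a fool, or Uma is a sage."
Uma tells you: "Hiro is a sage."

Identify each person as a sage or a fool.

Bob: sage, Hiro: sage, Uma: sage

Consider Bob. Suppose Bob is a fool.
Then no assignment of the remaining roles makes every statement match its speaker's type — contradiction.
So Bob is a sage.
Consider Hiro. Suppose Hiro is a fool.
Then Hiro's own statement would have to be false, but it can't be — contradiction.
So Hiro is a sage.
With that fixed, Uma's statement is true, so Uma is a sage.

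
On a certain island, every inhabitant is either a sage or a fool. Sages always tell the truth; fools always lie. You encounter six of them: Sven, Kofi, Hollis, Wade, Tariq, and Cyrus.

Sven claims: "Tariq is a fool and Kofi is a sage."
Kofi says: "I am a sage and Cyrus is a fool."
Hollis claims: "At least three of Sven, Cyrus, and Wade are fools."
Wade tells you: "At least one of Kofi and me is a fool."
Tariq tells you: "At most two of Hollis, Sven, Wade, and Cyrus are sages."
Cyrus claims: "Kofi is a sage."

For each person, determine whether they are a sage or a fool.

Sven: fool, Kofi: fool, Hollis: fool, Wade: sage, Tariq: sage, Cyrus: fool

Consider Sven. Suppose Sven is a sage.
Then no assignment of the remaining roles makes every statement match its speaker's type — contradiction.
So Sven is a fool.
Consider Kofi. Suppose Kofi is a sage.
Then whichever role Wade has, Wade's statement has the wrong truth value — contradiction.
So Kofi is a fool.
With that fixed, Wade's statement is true, so Wade is a sage.
With that fixed, Cyrus's statement is false, so Cyrus is a fool.
With that fixed, Hollis's statement is false, so Hollis is a fool.
With that fixed, Tariq's statement is true, so Tariq is a sage.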